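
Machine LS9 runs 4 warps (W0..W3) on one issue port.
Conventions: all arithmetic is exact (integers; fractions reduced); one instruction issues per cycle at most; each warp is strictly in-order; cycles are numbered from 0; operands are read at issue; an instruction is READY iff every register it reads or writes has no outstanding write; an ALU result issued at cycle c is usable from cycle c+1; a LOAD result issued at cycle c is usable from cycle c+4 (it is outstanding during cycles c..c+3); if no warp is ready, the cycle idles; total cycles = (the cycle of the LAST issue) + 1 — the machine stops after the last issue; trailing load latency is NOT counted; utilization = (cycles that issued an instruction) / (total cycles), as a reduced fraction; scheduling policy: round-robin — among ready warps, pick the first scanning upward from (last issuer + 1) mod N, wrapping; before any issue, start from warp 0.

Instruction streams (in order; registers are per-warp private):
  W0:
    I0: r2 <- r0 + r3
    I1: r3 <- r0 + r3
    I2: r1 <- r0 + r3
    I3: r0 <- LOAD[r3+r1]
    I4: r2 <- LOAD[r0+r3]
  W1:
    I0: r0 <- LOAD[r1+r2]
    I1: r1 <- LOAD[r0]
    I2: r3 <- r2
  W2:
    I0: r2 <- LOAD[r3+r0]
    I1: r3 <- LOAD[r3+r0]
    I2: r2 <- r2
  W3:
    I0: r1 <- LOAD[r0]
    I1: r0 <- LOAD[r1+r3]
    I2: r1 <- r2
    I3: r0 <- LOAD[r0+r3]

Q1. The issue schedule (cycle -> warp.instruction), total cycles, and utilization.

cycle 0: W0.I0
cycle 1: W1.I0
cycle 2: W2.I0
cycle 3: W3.I0
cycle 4: W0.I1
cycle 5: W1.I1
cycle 6: W2.I1
cycle 7: W3.I1
cycle 8: W0.I2
cycle 9: W1.I2
cycle 10: W2.I2
cycle 11: W3.I2
cycle 12: W0.I3
cycle 13: W3.I3
cycle 14: idle
cycle 15: idle
cycle 16: W0.I4

Answer: 17 cycles, utilization 15/17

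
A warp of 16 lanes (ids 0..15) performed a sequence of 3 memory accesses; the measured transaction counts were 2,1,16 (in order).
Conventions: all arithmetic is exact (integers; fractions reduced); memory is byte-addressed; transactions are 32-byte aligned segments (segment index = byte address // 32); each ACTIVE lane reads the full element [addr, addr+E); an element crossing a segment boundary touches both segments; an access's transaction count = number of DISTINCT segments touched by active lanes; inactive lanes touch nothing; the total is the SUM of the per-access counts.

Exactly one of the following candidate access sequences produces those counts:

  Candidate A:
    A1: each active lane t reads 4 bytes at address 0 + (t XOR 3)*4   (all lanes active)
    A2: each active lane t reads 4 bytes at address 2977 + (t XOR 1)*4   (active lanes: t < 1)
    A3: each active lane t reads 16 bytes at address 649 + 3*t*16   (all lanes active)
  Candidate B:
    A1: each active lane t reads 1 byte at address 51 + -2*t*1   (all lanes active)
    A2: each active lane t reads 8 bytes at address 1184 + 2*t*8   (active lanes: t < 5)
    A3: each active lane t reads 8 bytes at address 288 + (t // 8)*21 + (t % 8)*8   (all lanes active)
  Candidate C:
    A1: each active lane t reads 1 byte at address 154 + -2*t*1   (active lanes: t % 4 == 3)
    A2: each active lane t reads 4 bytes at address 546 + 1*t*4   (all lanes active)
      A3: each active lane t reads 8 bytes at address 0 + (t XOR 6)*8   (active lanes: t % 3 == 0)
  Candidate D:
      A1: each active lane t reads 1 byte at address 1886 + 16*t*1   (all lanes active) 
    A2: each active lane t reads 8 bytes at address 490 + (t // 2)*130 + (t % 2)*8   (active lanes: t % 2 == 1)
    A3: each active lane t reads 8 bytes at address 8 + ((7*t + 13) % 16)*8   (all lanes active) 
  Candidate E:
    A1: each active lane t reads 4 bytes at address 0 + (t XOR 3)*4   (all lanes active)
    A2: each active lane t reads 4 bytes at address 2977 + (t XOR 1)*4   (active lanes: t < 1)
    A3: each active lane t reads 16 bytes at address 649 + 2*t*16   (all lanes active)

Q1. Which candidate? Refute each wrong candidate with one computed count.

A: A3 gives 24 transactions, not 16
B: A2 gives 3 transactions, not 1
C: A2 gives 3 transactions, not 1
D: A1 gives 9 transactions, not 2
E: all counts match (2,1,16)

Answer: E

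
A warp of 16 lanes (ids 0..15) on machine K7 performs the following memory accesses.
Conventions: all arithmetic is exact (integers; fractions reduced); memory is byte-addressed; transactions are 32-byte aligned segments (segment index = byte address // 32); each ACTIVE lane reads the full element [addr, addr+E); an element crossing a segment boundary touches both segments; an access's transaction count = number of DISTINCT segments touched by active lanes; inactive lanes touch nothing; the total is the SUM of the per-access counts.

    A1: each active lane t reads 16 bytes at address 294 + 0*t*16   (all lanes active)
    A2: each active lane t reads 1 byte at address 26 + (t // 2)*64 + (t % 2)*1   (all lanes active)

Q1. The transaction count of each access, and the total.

A1: 1 transaction
A2: 8 transactions

Answer: 1,8; total 9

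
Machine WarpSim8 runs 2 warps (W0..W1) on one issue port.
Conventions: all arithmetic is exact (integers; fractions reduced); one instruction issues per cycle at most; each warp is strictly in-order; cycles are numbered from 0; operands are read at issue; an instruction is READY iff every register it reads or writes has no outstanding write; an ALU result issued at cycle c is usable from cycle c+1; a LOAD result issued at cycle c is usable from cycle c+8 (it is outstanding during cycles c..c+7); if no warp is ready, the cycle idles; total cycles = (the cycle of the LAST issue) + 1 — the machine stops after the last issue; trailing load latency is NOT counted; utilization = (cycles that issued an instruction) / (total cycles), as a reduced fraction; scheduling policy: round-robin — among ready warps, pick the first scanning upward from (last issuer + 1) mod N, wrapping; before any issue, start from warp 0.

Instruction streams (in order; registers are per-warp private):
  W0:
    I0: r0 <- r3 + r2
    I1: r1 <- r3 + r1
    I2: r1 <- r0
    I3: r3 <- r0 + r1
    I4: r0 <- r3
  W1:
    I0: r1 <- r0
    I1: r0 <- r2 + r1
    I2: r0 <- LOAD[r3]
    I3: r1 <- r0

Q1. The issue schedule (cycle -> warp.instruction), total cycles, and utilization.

cycle 0: W0.I0
cycle 1: W1.I0
cycle 2: W0.I1
cycle 3: W1.I1
cycle 4: W0.I2
cycle 5: W1.I2
cycle 6: W0.I3
cycle 7: W0.I4
cycle 8: idle
cycle 9: idle
cycle 10: idle
cycle 11: idle
cycle 12: idle
cycle 13: W1.I3

Answer: 14 cycles, utilization 9/14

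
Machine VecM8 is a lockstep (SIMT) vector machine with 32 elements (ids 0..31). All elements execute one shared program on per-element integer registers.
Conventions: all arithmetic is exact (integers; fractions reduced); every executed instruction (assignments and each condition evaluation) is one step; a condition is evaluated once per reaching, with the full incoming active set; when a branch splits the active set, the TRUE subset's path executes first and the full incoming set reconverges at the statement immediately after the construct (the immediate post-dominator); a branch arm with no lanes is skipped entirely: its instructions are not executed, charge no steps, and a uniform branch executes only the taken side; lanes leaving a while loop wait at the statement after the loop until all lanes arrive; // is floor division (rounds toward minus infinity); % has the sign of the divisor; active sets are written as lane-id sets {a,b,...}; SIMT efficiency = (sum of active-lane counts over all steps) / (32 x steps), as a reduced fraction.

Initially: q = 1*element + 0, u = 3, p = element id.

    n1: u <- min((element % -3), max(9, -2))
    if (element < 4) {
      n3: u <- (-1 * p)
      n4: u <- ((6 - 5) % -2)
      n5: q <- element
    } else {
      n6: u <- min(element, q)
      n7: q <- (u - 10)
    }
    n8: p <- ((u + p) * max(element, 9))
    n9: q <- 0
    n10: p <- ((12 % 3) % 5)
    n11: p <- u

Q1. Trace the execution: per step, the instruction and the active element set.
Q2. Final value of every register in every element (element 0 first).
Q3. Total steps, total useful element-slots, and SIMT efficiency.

step 0: u <- min((element % -3), max(9, -2)) {0,1,2,3,4,5,6,7,8,9,10,11,12,13,14,15,16,17,18,19,20,21,22,23,24,25,26,27,28,29,30,31}
step 1: eval (element < 4)           {0,1,2,3,4,5,6,7,8,9,10,11,12,13,14,15,16,17,18,19,20,21,22,23,24,25,26,27,28,29,30,31}
step 2: u <- (-1 * p)                {0,1,2,3}
step 3: u <- ((6 - 5) % -2)          {0,1,2,3}
step 4: q <- element                 {0,1,2,3}
step 5: u <- min(element, q)         {4,5,6,7,8,9,10,11,12,13,14,15,16,17,18,19,20,21,22,23,24,25,26,27,28,29,30,31}
step 6: q <- (u - 10)                {4,5,6,7,8,9,10,11,12,13,14,15,16,17,18,19,20,21,22,23,24,25,26,27,28,29,30,31}
step 7: p <- ((u + p) * max(element, 9)) {0,1,2,3,4,5,6,7,8,9,10,11,12,13,14,15,16,17,18,19,20,21,22,23,24,25,26,27,28,29,30,31}
step 8: q <- 0                       {0,1,2,3,4,5,6,7,8,9,10,11,12,13,14,15,16,17,18,19,20,21,22,23,24,25,26,27,28,29,30,31}
step 9: p <- ((12 % 3) % 5)          {0,1,2,3,4,5,6,7,8,9,10,11,12,13,14,15,16,17,18,19,20,21,22,23,24,25,26,27,28,29,30,31}
step 10: p <- u                       {0,1,2,3,4,5,6,7,8,9,10,11,12,13,14,15,16,17,18,19,20,21,22,23,24,25,26,27,28,29,30,31}

Answer: 11 steps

q: 0,0,0,0,0,0,0,0,0,0,0,0,0,0,0,0,0,0,0,0,0,0,0,0,0,0,0,0,0,0,0,0
u: -1,-1,-1,-1,4,5,6,7,8,9,10,11,12,13,14,15,16,17,18,19,20,21,22,23,24,25,26,27,28,29,30,31
p: -1,-1,-1,-1,4,5,6,7,8,9,10,11,12,13,14,15,16,17,18,19,20,21,22,23,24,25,26,27,28,29,30,31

steps = 11; useful = 260; efficiency = 260/352 = 65/88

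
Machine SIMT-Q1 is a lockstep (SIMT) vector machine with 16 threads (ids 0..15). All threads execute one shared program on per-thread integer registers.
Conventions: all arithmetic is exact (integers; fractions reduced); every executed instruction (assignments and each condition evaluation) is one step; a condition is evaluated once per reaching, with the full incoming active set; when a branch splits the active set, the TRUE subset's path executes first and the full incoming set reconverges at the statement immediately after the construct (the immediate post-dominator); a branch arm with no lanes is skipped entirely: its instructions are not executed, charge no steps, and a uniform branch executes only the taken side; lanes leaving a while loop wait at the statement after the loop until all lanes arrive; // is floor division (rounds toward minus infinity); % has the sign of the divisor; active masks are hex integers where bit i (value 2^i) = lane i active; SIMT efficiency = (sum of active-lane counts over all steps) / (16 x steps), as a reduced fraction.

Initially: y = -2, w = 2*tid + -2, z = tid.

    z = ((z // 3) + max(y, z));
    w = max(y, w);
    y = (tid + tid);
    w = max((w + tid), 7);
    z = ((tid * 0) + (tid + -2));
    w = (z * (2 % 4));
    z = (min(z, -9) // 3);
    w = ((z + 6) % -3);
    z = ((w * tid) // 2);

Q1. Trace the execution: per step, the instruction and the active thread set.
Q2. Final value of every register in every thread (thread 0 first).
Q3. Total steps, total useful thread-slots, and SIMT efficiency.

step 0: z <- ((z // 3) + max(y, z))  0xffff
step 1: w <- max(y, w)               0xffff
step 2: y <- (tid + tid)             0xffff
step 3: w <- max((w + tid), 7)       0xffff
step 4: z <- ((tid * 0) + (tid + -2)) 0xffff
step 5: w <- (z * (2 % 4))           0xffff
step 6: z <- (min(z, -9) // 3)       0xffff
step 7: w <- ((z + 6) % -3)          0xffff
step 8: z <- ((w * tid) // 2)        0xffff

Answer: 9 steps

y: 0,2,4,6,8,10,12,14,16,18,20,22,24,26,28,30
w: 0,0,0,0,0,0,0,0,0,0,0,0,0,0,0,0
z: 0,0,0,0,0,0,0,0,0,0,0,0,0,0,0,0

steps = 9; useful = 144; efficiency = 144/144 = 1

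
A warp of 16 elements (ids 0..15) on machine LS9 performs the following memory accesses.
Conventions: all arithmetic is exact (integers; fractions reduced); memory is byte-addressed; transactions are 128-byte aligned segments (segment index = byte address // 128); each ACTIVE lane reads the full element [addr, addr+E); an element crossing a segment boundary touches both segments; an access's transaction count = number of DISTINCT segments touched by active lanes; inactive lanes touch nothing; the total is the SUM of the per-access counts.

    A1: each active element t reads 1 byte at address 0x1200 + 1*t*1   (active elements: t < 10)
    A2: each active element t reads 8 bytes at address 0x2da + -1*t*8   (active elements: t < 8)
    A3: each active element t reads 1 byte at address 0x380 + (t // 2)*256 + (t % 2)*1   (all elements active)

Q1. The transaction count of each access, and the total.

A1: 1 transaction
A2: 1 transaction
A3: 8 transactions

Answer: 1,1,8; total 10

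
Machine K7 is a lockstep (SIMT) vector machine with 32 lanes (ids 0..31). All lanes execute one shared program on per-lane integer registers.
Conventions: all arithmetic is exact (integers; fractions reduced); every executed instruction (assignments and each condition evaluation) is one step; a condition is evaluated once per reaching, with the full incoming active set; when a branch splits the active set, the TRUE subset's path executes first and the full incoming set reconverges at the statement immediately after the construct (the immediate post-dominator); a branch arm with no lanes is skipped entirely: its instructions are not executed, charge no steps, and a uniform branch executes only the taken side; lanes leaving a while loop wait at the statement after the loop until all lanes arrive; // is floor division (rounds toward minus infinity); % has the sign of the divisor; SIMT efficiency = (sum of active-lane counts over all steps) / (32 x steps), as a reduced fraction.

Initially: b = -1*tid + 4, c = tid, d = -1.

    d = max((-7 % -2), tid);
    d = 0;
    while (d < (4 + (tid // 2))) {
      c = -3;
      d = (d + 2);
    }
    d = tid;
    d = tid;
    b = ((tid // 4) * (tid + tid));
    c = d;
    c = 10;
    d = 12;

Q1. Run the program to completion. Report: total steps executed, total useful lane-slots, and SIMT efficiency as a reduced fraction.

Answer: 39 steps, 864 useful, 9/13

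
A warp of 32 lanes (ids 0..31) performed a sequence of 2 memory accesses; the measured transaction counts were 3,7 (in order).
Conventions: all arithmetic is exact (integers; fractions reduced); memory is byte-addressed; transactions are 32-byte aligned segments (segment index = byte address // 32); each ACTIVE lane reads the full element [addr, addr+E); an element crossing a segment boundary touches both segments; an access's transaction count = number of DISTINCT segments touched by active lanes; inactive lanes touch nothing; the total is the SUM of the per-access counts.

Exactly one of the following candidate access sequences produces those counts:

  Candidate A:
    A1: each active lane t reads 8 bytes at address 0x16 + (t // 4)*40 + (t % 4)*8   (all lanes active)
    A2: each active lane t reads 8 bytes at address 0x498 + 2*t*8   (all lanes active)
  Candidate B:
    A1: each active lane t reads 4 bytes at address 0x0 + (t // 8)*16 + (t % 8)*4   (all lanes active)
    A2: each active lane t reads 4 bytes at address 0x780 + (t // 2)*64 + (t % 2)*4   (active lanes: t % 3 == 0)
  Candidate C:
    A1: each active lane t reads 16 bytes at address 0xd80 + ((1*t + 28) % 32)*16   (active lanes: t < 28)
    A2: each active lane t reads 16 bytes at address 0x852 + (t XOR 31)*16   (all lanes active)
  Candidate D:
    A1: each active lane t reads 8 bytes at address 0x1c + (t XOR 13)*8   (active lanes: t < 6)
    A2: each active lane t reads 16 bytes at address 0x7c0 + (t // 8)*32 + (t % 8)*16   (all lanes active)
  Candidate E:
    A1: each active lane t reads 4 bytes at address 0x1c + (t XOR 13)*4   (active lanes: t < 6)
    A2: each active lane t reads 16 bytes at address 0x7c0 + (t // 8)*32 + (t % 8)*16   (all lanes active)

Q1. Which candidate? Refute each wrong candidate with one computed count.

A: A1 gives 11 transactions, not 3
B: A2 gives 11 transactions, not 7
C: A1 gives 14 transactions, not 3
E: A1 gives 2 transactions, not 3
D: all counts match (3,7)

Answer: D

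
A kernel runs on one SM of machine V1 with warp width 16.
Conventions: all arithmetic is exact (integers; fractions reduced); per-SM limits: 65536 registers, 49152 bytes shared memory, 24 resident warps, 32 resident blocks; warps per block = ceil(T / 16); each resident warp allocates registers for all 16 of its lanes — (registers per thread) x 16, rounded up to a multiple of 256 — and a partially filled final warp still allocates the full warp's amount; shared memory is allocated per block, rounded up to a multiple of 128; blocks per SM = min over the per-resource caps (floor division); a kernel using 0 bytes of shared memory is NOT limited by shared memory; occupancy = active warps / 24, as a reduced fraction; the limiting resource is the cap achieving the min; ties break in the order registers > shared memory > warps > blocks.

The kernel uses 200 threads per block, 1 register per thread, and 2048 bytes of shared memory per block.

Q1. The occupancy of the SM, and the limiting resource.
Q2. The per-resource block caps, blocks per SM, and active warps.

Answer: occupancy 13/24, limited by warps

registers: 19 blocks
shared memory: 24 blocks
warps: 1 block
blocks: 32 blocks

Answer: 1 block, 13 active warps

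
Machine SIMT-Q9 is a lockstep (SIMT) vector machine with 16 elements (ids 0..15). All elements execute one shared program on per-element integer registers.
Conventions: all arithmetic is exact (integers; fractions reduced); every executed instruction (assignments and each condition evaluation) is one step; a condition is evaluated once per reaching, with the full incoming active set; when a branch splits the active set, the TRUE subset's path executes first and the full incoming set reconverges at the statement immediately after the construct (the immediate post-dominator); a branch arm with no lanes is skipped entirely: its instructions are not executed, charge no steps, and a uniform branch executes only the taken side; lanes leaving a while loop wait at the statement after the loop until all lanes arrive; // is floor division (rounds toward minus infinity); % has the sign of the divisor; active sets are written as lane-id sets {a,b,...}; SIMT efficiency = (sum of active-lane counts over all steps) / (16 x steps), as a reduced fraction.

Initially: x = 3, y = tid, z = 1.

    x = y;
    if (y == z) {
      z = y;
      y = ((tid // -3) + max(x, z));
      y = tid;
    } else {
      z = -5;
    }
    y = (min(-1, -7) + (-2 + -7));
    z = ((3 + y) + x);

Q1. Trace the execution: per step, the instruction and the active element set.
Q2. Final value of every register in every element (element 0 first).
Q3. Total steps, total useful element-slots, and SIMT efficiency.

step 0: x <- y                       {0,1,2,3,4,5,6,7,8,9,10,11,12,13,14,15}
step 1: eval (y == z)                {0,1,2,3,4,5,6,7,8,9,10,11,12,13,14,15}
step 2: z <- y                       {1}
step 3: y <- ((tid // -3) + max(x, z)) {1}
step 4: y <- tid                     {1}
step 5: z <- -5                      {0,2,3,4,5,6,7,8,9,10,11,12,13,14,15}
step 6: y <- (min(-1, -7) + (-2 + -7)) {0,1,2,3,4,5,6,7,8,9,10,11,12,13,14,15}
step 7: z <- ((3 + y) + x)           {0,1,2,3,4,5,6,7,8,9,10,11,12,13,14,15}

Answer: 8 steps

x: 0,1,2,3,4,5,6,7,8,9,10,11,12,13,14,15
y: -16,-16,-16,-16,-16,-16,-16,-16,-16,-16,-16,-16,-16,-16,-16,-16
z: -13,-12,-11,-10,-9,-8,-7,-6,-5,-4,-3,-2,-1,0,1,2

steps = 8; useful = 82; efficiency = 82/128 = 41/64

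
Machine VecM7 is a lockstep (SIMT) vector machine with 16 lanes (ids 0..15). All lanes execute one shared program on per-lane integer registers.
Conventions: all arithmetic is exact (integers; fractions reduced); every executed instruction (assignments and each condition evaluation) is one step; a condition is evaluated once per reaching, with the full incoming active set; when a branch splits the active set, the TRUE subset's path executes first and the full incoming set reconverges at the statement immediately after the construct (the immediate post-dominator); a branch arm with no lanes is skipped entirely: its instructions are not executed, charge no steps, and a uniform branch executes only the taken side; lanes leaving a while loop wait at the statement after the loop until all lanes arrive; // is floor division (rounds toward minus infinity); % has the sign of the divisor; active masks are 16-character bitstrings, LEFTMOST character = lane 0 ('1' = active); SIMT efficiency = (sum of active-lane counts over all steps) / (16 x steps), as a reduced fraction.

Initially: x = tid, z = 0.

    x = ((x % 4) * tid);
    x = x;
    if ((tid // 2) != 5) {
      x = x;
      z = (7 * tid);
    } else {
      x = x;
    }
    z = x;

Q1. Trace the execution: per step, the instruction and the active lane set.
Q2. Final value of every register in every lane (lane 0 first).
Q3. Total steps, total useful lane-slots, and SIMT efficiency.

step 0: x <- ((x % 4) * tid)         1111111111111111
step 1: x <- x                       1111111111111111
step 2: eval ((tid // 2) != 5)       1111111111111111
step 3: x <- x                       1111111111001111
step 4: z <- (7 * tid)               1111111111001111
step 5: x <- x                       0000000000110000
step 6: z <- x                       1111111111111111

Answer: 7 steps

x: 0,1,4,9,0,5,12,21,0,9,20,33,0,13,28,45
z: 0,1,4,9,0,5,12,21,0,9,20,33,0,13,28,45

steps = 7; useful = 94; efficiency = 94/112 = 47/56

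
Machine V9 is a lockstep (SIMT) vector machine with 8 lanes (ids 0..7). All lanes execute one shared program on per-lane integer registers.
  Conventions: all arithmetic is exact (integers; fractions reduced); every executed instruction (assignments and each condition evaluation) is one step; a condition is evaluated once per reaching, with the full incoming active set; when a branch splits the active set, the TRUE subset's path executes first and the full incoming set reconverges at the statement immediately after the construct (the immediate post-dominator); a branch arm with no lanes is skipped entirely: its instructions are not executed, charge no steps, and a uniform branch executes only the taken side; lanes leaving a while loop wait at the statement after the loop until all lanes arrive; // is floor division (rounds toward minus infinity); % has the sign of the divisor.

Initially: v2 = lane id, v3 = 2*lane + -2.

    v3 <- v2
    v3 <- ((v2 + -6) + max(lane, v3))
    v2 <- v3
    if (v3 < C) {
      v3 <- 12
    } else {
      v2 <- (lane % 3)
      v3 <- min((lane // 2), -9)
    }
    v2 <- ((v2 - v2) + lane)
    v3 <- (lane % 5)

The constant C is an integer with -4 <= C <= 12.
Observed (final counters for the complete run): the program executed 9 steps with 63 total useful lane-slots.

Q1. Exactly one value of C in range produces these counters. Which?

Answer: C = -4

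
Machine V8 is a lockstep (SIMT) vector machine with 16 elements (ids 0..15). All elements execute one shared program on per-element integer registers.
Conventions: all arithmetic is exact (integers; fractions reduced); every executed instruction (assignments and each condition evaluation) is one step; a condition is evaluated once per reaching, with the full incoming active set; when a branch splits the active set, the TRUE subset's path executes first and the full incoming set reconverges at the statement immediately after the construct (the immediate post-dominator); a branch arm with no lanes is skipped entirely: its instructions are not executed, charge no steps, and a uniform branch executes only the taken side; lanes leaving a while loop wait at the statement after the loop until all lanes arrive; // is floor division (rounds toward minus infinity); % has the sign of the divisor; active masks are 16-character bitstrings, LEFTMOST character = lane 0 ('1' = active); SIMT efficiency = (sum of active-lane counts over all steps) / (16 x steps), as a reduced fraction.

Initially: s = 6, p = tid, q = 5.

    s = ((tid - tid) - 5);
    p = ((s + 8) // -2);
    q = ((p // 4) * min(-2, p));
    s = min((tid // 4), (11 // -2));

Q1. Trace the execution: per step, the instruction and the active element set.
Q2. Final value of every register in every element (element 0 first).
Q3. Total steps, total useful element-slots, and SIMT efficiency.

step 0: s <- ((tid - tid) - 5)       1111111111111111
step 1: p <- ((s + 8) // -2)         1111111111111111
step 2: q <- ((p // 4) * min(-2, p)) 1111111111111111
step 3: s <- min((tid // 4), (11 // -2)) 1111111111111111

Answer: 4 steps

s: -6,-6,-6,-6,-6,-6,-6,-6,-6,-6,-6,-6,-6,-6,-6,-6
p: -2,-2,-2,-2,-2,-2,-2,-2,-2,-2,-2,-2,-2,-2,-2,-2
q: 2,2,2,2,2,2,2,2,2,2,2,2,2,2,2,2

steps = 4; useful = 64; efficiency = 64/64 = 1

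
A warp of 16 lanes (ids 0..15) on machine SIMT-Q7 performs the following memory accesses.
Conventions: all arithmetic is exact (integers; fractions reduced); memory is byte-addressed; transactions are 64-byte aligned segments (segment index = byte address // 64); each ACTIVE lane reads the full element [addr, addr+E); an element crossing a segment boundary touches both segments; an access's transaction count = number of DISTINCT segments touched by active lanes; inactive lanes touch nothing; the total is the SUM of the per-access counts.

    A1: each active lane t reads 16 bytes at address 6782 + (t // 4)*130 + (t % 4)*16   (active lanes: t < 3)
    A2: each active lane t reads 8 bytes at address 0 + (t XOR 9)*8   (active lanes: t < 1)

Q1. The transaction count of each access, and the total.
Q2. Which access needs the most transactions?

A1: 2 transactions
A2: 1 transaction

Answer: 2,1; total 3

Answer: A1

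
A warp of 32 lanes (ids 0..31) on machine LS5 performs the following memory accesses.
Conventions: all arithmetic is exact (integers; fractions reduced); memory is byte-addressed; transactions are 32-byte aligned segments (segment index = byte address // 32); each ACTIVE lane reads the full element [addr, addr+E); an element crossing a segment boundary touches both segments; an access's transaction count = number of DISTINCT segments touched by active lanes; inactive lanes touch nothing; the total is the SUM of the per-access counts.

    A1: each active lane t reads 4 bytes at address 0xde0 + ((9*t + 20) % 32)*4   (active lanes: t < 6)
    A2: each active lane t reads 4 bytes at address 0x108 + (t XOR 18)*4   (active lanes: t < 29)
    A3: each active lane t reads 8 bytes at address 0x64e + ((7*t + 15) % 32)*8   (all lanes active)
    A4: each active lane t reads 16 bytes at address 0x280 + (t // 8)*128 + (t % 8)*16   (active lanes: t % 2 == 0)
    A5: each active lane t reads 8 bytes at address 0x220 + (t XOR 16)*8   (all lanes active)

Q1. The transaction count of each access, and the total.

A1: 4 transactions
A2: 5 transactions
A3: 9 transactions
A4: 16 transactions
A5: 8 transactions

Answer: 4,5,9,16,8; total 42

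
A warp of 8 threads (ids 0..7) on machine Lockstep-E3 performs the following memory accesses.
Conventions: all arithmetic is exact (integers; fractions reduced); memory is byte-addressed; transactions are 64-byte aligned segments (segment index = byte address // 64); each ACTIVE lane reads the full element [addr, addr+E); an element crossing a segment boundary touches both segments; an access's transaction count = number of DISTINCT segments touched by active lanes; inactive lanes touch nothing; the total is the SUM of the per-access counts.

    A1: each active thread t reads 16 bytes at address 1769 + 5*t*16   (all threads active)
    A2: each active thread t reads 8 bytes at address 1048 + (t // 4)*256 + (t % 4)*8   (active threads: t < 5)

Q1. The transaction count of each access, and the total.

A1: 10 transactions
A2: 2 transactions

Answer: 10,2; total 12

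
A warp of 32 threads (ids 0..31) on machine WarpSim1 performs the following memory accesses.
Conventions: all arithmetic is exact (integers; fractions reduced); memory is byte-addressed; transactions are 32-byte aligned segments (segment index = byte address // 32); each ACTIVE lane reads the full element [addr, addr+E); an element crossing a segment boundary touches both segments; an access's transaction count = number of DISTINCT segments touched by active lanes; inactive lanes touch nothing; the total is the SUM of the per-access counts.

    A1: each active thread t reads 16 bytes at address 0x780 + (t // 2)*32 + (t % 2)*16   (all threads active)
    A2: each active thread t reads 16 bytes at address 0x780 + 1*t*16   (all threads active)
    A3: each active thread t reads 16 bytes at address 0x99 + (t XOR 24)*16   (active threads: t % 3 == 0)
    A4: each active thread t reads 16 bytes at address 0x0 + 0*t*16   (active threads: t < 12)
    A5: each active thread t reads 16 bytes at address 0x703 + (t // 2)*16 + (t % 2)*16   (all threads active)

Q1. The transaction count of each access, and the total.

A1: 16 transactions
A2: 16 transactions
A3: 16 transactions
A4: 1 transaction
A5: 9 transactions

Answer: 16,16,16,1,9; total 58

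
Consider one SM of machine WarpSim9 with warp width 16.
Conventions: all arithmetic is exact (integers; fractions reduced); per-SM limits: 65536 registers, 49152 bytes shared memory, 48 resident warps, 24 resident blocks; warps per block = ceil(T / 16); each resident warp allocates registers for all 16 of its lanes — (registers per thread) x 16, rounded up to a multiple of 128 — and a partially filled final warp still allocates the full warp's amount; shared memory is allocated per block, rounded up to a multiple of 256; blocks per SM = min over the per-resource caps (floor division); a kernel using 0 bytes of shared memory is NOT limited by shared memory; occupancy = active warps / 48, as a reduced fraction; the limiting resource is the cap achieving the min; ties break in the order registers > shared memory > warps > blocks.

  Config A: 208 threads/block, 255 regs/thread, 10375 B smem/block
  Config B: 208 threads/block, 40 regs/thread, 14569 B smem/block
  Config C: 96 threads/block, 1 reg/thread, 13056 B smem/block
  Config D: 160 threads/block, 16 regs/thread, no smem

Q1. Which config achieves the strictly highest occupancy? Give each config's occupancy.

occupancies: A 13/48, B 13/16, C 3/8, D 5/6

Answer: D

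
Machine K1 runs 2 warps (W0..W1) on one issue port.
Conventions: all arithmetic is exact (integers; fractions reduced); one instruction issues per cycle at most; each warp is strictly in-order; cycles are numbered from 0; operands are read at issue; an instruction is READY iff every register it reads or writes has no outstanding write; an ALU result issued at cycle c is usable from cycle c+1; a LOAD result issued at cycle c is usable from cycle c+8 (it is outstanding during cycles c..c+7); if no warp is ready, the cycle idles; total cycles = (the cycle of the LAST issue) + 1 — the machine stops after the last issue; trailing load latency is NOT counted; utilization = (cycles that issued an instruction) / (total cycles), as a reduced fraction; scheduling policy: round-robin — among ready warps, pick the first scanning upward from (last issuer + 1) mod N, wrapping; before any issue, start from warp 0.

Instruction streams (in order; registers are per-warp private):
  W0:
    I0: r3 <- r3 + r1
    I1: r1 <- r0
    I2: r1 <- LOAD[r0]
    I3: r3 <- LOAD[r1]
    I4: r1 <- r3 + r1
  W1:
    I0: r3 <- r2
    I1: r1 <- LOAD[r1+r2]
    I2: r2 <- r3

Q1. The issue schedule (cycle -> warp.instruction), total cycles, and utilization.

cycle 0: W0.I0
cycle 1: W1.I0
cycle 2: W0.I1
cycle 3: W1.I1
cycle 4: W0.I2
cycle 5: W1.I2
cycle 6: idle
cycle 7: idle
cycle 8: idle
cycle 9: idle
cycle 10: idle
cycle 11: idle
cycle 12: W0.I3
cycle 13: idle
cycle 14: idle
cycle 15: idle
cycle 16: idle
cycle 17: idle
cycle 18: idle
cycle 19: idle
cycle 20: W0.I4

Answer: 21 cycles, utilization 8/21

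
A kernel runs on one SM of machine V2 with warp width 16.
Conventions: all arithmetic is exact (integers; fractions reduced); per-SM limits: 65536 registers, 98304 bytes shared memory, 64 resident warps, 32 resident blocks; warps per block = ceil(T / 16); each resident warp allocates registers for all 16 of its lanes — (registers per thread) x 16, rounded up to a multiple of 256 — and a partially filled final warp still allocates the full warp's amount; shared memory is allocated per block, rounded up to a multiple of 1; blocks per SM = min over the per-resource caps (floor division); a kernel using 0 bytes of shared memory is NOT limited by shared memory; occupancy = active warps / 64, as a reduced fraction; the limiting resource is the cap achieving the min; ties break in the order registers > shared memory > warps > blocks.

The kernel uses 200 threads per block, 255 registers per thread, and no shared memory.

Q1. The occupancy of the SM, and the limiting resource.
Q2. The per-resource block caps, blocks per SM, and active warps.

Answer: occupancy 13/64, limited by registers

registers: 1 block
shared memory: no limit (kernel uses none)
warps: 4 blocks
blocks: 32 blocks

Answer: 1 block, 13 active warps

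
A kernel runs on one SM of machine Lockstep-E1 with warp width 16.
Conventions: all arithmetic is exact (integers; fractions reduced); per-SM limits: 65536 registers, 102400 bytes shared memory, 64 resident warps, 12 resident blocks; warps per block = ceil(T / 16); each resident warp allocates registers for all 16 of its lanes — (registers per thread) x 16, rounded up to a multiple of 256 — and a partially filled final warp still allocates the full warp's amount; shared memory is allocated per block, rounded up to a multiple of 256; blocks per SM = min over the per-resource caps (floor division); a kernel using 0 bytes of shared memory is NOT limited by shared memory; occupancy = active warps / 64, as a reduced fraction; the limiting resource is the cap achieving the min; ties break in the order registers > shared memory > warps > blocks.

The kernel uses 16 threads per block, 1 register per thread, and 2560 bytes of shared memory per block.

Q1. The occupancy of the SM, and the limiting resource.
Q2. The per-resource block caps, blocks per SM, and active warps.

Answer: occupancy 3/16, limited by blocks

registers: 256 blocks
shared memory: 40 blocks
warps: 64 blocks
blocks: 12 blocks

Answer: 12 blocks, 12 active warps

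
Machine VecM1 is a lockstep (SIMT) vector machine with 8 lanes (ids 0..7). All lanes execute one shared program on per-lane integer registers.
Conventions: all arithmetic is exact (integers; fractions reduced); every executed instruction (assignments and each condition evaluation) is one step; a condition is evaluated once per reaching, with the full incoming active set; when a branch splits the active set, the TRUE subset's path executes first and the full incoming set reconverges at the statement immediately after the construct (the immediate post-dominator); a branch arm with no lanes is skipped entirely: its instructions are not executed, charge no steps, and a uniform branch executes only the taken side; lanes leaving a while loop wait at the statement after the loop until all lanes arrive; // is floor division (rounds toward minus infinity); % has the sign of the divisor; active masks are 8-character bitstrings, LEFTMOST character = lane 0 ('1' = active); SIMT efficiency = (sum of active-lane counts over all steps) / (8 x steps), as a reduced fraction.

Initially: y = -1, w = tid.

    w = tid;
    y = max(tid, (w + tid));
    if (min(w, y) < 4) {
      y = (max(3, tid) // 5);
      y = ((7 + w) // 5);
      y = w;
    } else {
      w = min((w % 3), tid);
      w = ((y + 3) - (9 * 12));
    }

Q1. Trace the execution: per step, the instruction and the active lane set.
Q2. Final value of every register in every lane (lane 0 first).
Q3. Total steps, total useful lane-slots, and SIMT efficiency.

step 0: w <- tid                     11111111
step 1: y <- max(tid, (w + tid))     11111111
step 2: eval (min(w, y) < 4)         11111111
step 3: y <- (max(3, tid) // 5)      11110000
step 4: y <- ((7 + w) // 5)          11110000
step 5: y <- w                       11110000
step 6: w <- min((w % 3), tid)       00001111
step 7: w <- ((y + 3) - (9 * 12))    00001111

Answer: 8 steps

y: 0,1,2,3,8,10,12,14
w: 0,1,2,3,-97,-95,-93,-91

steps = 8; useful = 44; efficiency = 44/64 = 11/16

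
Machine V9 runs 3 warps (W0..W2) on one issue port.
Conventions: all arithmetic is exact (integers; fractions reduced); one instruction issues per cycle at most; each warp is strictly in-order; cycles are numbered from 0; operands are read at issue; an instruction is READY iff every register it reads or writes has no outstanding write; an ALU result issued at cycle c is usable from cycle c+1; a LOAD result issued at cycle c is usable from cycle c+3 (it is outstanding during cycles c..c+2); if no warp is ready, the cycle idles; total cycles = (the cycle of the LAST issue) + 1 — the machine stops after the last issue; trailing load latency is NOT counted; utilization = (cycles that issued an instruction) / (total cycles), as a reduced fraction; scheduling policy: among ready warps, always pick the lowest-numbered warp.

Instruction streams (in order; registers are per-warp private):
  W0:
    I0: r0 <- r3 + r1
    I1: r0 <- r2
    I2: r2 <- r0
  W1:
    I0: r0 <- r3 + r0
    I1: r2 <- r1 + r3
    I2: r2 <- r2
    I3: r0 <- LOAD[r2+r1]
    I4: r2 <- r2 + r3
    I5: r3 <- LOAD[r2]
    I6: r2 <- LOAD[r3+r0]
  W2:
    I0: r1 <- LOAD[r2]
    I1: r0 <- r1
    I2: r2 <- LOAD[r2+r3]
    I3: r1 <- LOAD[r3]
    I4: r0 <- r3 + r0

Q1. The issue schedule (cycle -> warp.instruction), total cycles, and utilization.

cycle 0: W0.I0
cycle 1: W0.I1
cycle 2: W0.I2
cycle 3: W1.I0
cycle 4: W1.I1
cycle 5: W1.I2
cycle 6: W1.I3
cycle 7: W1.I4
cycle 8: W1.I5
cycle 9: W2.I0
cycle 10: idle
cycle 11: W1.I6
cycle 12: W2.I1
cycle 13: W2.I2
cycle 14: W2.I3
cycle 15: W2.I4

Answer: 16 cycles, utilization 15/16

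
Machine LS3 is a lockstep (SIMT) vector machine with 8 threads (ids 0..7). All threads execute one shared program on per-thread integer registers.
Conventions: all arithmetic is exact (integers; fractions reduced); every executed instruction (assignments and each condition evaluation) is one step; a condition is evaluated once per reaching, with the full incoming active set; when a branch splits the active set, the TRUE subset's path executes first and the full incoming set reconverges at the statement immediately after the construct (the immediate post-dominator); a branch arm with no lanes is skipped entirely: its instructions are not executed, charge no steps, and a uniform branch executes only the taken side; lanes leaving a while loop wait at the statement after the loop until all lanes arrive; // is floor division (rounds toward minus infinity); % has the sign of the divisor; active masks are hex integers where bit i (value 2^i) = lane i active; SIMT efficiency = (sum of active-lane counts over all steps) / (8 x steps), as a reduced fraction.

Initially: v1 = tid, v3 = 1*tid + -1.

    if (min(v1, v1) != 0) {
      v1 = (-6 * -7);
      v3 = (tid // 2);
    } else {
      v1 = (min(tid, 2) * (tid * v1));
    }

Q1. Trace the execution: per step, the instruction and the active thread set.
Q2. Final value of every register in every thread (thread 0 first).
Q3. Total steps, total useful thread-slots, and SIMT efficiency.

step 0: eval (min(v1, v1) != 0)      0xff
step 1: v1 <- (-6 * -7)              0xfe
step 2: v3 <- (tid // 2)             0xfe
step 3: v1 <- (min(tid, 2) * (tid * v1)) 0x01

Answer: 4 steps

v1: 0,42,42,42,42,42,42,42
v3: -1,0,1,1,2,2,3,3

steps = 4; useful = 23; efficiency = 23/32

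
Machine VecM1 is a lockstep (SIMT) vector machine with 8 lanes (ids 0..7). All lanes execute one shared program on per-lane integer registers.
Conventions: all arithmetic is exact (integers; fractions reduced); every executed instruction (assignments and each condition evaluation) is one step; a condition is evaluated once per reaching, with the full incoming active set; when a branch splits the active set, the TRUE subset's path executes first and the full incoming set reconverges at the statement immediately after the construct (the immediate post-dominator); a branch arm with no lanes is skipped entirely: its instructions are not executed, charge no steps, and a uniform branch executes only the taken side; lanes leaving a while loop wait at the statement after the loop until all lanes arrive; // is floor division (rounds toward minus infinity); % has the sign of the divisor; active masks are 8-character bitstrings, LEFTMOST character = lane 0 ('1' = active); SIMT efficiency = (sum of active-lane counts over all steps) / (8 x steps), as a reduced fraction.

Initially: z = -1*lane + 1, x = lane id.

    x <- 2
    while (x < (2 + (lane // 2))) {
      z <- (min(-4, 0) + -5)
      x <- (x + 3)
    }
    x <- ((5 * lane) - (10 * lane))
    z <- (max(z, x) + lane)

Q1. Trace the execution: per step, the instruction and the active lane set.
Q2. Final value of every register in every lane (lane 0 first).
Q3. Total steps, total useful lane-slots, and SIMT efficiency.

step 0: x <- 2                       11111111
step 1: eval (x < (2 + (lane // 2))) 11111111
step 2: z <- (min(-4, 0) + -5)       00111111
step 3: x <- (x + 3)                 00111111
step 4: eval (x < (2 + (lane // 2))) 00111111
step 5: x <- ((5 * lane) - (10 * lane)) 11111111
step 6: z <- (max(z, x) + lane)      11111111

Answer: 7 steps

z: 1,1,-7,-6,-5,-4,-3,-2
x: 0,-5,-10,-15,-20,-25,-30,-35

steps = 7; useful = 50; efficiency = 50/56 = 25/28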